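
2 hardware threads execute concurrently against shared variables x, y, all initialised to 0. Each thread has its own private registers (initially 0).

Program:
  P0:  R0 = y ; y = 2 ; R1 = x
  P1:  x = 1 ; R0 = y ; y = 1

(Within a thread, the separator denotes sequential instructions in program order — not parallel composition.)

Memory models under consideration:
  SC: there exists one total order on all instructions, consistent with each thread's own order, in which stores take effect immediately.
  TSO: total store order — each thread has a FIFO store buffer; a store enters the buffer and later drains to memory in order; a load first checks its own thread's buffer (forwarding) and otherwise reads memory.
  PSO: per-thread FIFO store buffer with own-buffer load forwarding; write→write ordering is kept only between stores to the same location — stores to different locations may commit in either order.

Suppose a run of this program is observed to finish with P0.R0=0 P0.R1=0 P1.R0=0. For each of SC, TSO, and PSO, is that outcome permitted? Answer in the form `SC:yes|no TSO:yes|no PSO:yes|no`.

SC:no TSO:yes PSO:yes

outcome vector order: (P0.R0,P0.R1,P1.R0)
SC: 4 outcomes — {(0,0,2), (0,1,0), (0,1,2), (1,1,0)}
TSO: 5 outcomes — {(0,0,0), (0,0,2), (0,1,0), (0,1,2), (1,1,0)}
PSO: 6 outcomes — {(0,0,0), (0,0,2), (0,1,0), (0,1,2), (1,0,0), (1,1,0)}
target (0,0,0) ∈ {TSO,PSO}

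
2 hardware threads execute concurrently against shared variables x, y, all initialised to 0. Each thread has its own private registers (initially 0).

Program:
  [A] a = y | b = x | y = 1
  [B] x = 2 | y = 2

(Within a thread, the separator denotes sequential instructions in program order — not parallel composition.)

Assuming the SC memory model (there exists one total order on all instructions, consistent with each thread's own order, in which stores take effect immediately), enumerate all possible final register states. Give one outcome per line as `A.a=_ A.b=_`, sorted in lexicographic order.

outcome vector order: (A.a,A.b)
|SC outcomes| = 3

A.a=0 A.b=0
A.a=0 A.b=2
A.a=2 A.b=2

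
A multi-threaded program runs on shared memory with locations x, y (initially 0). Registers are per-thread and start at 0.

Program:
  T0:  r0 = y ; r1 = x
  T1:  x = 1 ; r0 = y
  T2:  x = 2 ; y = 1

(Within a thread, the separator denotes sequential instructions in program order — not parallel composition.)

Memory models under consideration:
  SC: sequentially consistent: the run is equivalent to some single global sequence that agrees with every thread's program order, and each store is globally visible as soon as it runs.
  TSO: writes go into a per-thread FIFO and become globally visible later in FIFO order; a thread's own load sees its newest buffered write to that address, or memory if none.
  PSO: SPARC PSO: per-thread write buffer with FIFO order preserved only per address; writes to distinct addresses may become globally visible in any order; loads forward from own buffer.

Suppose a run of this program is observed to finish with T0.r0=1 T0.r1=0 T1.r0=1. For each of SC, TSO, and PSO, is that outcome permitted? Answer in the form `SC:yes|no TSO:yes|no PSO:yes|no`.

SC:no TSO:no PSO:yes

outcome vector order: (T0.r0,T0.r1,T1.r0)
under SC → (0,0,0), (0,0,1), (0,1,0), (0,1,1), (0,2,0), (0,2,1), (1,1,0), (1,1,1), (1,2,0), (1,2,1)
under TSO → (0,0,0), (0,0,1), (0,1,0), (0,1,1), (0,2,0), (0,2,1), (1,1,0), (1,1,1), (1,2,0), (1,2,1)
under PSO → (0,0,0), (0,0,1), (0,1,0), (0,1,1), (0,2,0), (0,2,1), (1,0,0), (1,0,1), (1,1,0), (1,1,1), (1,2,0), (1,2,1)
target (1,0,1) ∈ {PSO}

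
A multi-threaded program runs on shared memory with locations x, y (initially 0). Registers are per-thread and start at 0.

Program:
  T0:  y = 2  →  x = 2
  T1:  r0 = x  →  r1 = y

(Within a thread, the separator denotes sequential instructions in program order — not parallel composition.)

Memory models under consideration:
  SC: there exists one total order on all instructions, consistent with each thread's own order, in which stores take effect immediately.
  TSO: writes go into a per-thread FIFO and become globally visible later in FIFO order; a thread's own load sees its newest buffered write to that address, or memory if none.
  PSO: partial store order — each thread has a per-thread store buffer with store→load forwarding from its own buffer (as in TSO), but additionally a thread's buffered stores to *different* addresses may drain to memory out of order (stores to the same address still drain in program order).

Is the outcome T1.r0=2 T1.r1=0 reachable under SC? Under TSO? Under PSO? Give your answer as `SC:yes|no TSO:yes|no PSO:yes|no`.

SC:no TSO:no PSO:yes

outcome vector order: (T1.r0,T1.r1)
SC (3): 0/0, 0/2, 2/2
TSO (3): 0/0, 0/2, 2/2
PSO (4): 0/0, 0/2, 2/0, 2/2
target 2/0 ∈ {PSO}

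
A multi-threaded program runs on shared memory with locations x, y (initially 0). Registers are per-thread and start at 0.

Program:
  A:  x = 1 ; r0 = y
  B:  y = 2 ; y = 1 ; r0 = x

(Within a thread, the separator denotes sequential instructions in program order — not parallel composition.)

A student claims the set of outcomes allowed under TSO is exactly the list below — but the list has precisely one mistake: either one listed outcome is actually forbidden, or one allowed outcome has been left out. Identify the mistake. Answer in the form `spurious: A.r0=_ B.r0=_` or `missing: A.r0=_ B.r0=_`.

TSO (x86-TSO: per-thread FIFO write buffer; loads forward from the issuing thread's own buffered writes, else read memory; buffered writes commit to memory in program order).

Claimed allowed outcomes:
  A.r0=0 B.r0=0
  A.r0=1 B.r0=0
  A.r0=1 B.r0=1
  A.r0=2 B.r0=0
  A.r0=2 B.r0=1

missing: A.r0=0 B.r0=1

outcome vector order: (A.r0,B.r0)
under TSO → 0/0; 0/1; 1/0; 1/1; 2/0; 2/1
TSO∖claimed = {0/1}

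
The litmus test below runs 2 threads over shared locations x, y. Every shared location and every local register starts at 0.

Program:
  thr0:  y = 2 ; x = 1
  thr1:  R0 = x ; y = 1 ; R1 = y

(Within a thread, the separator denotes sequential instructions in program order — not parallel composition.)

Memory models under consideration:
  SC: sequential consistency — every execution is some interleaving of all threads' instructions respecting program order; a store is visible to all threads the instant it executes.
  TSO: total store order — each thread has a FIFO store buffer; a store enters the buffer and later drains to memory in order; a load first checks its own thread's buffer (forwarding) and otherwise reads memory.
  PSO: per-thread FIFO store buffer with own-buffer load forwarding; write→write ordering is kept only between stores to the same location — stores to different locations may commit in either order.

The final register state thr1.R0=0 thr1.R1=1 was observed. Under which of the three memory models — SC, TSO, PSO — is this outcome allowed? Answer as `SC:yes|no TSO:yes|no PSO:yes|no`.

SC:yes TSO:yes PSO:yes

outcome vector order: (thr1.R0,thr1.R1)
SC (3): 0/1 0/2 1/1
TSO (3): 0/1 0/2 1/1
PSO (4): 0/1 0/2 1/1 1/2
target 0/1 ∈ {SC,TSO,PSO}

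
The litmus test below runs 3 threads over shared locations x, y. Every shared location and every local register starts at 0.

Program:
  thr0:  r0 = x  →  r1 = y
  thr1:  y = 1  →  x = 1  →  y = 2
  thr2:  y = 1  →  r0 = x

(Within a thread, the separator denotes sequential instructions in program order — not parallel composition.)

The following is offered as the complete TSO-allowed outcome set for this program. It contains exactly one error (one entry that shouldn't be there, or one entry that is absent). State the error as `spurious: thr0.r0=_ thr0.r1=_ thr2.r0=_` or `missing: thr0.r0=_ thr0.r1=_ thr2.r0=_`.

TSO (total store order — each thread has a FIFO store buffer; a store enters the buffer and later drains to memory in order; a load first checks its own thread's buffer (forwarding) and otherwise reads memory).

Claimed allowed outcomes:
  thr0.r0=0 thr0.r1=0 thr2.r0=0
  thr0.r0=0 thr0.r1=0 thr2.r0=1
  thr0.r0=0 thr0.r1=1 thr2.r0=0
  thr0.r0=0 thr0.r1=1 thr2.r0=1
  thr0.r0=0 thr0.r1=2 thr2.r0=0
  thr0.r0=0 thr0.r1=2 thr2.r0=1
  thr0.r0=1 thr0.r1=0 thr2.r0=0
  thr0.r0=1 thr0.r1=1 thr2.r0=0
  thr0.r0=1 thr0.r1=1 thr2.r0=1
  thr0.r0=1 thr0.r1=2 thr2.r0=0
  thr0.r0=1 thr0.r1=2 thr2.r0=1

spurious: thr0.r0=1 thr0.r1=0 thr2.r0=0

outcome vector order: (thr0.r0,thr0.r1,thr2.r0)
[TSO] allowed = {0/0/0; 0/0/1; 0/1/0; 0/1/1; 0/2/0; 0/2/1; 1/1/0; 1/1/1; 1/2/0; 1/2/1}
claimed∖TSO = {1/0/0}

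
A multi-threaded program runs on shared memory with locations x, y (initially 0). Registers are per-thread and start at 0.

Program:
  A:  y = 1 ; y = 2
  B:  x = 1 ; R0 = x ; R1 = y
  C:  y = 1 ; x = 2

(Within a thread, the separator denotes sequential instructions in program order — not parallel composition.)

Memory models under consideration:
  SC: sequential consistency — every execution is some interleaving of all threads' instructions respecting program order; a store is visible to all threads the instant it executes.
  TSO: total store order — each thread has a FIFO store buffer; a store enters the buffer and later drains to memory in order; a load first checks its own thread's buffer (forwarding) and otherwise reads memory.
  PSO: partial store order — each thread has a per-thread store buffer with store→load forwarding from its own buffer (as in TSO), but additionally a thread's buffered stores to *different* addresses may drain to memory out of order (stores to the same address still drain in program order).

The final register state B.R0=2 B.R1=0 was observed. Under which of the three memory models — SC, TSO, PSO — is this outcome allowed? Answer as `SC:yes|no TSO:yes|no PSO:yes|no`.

outcome vector order: (B.R0,B.R1)
under SC → <1 0>, <1 1>, <1 2>, <2 1>, <2 2>
under TSO → <1 0>, <1 1>, <1 2>, <2 1>, <2 2>
under PSO → <1 0>, <1 1>, <1 2>, <2 0>, <2 1>, <2 2>
target <2 0> ∈ {PSO}

SC:no TSO:no PSO:yes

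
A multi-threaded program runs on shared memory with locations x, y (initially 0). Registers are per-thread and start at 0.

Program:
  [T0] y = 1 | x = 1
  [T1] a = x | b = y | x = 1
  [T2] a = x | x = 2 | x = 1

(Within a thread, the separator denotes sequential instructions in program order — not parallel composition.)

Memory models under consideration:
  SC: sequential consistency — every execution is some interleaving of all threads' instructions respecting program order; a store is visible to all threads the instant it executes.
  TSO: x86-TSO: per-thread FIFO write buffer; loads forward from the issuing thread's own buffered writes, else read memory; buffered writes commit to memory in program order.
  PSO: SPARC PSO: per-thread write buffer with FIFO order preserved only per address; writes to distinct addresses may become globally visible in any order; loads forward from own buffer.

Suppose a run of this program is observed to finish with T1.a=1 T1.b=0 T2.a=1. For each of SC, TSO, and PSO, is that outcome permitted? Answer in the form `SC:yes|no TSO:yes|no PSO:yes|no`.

outcome vector order: (T1.a,T1.b,T2.a)
[SC] allowed = {(0,0,0) (0,0,1) (0,1,0) (0,1,1) (1,0,0) (1,1,0) (1,1,1) (2,0,0) (2,1,0) (2,1,1)}
[TSO] allowed = {(0,0,0) (0,0,1) (0,1,0) (0,1,1) (1,0,0) (1,1,0) (1,1,1) (2,0,0) (2,1,0) (2,1,1)}
[PSO] allowed = {(0,0,0) (0,0,1) (0,1,0) (0,1,1) (1,0,0) (1,0,1) (1,1,0) (1,1,1) (2,0,0) (2,0,1) (2,1,0) (2,1,1)}
target (1,0,1) ∈ {PSO}

SC:no TSO:no PSO:yes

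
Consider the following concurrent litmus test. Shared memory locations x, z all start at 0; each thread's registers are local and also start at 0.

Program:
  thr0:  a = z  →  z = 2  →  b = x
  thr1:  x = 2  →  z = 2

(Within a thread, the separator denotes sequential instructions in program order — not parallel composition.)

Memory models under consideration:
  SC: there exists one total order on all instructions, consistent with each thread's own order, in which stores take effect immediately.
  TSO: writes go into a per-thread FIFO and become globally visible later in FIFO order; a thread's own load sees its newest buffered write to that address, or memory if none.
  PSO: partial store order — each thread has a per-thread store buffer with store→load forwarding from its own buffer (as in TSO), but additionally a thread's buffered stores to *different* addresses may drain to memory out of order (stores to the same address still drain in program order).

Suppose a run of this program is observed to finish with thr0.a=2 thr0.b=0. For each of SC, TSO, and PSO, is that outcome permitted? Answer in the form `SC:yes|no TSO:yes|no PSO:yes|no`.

SC:no TSO:no PSO:yes

outcome vector order: (thr0.a,thr0.b)
SC: 3 outcomes — {<0 0> <0 2> <2 2>}
TSO: 3 outcomes — {<0 0> <0 2> <2 2>}
PSO: 4 outcomes — {<0 0> <0 2> <2 0> <2 2>}
target <2 0> ∈ {PSO}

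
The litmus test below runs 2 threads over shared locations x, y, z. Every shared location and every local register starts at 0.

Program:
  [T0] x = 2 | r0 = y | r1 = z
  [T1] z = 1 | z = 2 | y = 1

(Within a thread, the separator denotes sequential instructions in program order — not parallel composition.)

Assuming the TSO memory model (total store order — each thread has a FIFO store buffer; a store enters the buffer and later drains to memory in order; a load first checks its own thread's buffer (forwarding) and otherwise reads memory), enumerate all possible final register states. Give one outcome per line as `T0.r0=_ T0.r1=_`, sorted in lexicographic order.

T0.r0=0 T0.r1=0
T0.r0=0 T0.r1=1
T0.r0=0 T0.r1=2
T0.r0=1 T0.r1=2

outcome vector order: (T0.r0,T0.r1)
|TSO outcomes| = 4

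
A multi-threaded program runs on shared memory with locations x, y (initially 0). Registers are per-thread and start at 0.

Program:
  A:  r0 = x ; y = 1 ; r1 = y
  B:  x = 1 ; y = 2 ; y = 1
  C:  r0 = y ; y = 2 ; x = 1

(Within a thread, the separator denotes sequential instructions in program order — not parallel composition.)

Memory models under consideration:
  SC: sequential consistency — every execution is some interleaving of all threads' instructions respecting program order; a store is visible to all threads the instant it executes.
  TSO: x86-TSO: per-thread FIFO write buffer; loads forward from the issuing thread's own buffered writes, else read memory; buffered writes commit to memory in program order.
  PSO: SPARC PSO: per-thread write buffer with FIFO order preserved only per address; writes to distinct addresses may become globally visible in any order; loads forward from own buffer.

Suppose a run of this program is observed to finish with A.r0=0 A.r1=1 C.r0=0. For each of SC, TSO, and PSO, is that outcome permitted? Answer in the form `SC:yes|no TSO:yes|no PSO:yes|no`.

outcome vector order: (A.r0,A.r1,C.r0)
SC: 12 outcomes — {0/1/0; 0/1/1; 0/1/2; 0/2/0; 0/2/1; 0/2/2; 1/1/0; 1/1/1; 1/1/2; 1/2/0; 1/2/1; 1/2/2}
TSO: 12 outcomes — {0/1/0; 0/1/1; 0/1/2; 0/2/0; 0/2/1; 0/2/2; 1/1/0; 1/1/1; 1/1/2; 1/2/0; 1/2/1; 1/2/2}
PSO: 12 outcomes — {0/1/0; 0/1/1; 0/1/2; 0/2/0; 0/2/1; 0/2/2; 1/1/0; 1/1/1; 1/1/2; 1/2/0; 1/2/1; 1/2/2}
target 0/1/0 ∈ {SC,TSO,PSO}

SC:yes TSO:yes PSO:yes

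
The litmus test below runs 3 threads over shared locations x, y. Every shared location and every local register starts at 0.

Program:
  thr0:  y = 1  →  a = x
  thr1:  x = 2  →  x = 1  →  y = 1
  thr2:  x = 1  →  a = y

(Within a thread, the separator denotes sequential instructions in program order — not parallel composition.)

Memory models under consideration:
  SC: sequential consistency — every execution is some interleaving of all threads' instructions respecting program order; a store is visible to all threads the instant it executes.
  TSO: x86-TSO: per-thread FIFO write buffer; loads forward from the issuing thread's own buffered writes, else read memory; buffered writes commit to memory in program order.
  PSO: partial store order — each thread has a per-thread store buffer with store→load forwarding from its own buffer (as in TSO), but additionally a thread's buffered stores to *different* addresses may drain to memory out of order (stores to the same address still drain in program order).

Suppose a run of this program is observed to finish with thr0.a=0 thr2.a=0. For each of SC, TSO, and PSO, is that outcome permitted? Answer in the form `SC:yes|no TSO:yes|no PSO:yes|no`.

outcome vector order: (thr0.a,thr2.a)
under SC → (0,1) (1,0) (1,1) (2,0) (2,1)
under TSO → (0,0) (0,1) (1,0) (1,1) (2,0) (2,1)
under PSO → (0,0) (0,1) (1,0) (1,1) (2,0) (2,1)
target (0,0) ∈ {TSO,PSO}

SC:no TSO:yes PSO:yes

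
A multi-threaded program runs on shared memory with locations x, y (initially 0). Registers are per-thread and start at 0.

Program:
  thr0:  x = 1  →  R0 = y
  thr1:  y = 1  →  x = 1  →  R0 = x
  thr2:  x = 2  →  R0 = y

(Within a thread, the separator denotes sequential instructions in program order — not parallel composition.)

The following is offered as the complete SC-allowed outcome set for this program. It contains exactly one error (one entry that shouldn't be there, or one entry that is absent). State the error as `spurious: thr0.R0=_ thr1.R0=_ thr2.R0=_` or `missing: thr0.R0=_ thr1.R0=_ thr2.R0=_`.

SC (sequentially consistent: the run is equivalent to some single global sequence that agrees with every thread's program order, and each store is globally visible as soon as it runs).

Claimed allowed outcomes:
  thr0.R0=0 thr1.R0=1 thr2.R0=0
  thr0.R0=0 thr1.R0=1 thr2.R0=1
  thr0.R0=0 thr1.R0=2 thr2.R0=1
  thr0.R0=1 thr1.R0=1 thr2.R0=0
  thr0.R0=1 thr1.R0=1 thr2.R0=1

outcome vector order: (thr0.R0,thr1.R0,thr2.R0)
under SC → 0/1/0 0/1/1 0/2/1 1/1/0 1/1/1 1/2/1
SC∖claimed = {1/2/1}

missing: thr0.R0=1 thr1.R0=2 thr2.R0=1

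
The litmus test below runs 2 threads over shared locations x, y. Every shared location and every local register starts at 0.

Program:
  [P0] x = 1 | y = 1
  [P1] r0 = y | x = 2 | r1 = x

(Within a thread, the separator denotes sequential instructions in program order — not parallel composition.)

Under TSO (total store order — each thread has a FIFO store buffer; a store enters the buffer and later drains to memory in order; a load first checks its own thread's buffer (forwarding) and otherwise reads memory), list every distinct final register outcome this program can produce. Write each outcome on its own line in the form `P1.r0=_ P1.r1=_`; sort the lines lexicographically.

outcome vector order: (P1.r0,P1.r1)
|TSO outcomes| = 3

P1.r0=0 P1.r1=1
P1.r0=0 P1.r1=2
P1.r0=1 P1.r1=2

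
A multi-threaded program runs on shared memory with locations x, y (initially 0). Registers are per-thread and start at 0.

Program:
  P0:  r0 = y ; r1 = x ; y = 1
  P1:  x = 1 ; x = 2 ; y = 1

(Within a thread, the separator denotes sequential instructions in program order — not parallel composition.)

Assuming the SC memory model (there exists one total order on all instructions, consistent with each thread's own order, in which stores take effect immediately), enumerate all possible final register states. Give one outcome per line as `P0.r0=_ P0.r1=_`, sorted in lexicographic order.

outcome vector order: (P0.r0,P0.r1)
|SC outcomes| = 4

P0.r0=0 P0.r1=0
P0.r0=0 P0.r1=1
P0.r0=0 P0.r1=2
P0.r0=1 P0.r1=2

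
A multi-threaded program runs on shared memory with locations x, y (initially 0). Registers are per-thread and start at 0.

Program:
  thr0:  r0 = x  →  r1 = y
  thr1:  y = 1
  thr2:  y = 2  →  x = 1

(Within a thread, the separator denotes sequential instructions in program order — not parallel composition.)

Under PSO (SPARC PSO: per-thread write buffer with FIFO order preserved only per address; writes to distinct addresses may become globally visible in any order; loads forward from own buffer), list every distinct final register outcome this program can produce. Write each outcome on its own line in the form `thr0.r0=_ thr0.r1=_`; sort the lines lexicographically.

thr0.r0=0 thr0.r1=0
thr0.r0=0 thr0.r1=1
thr0.r0=0 thr0.r1=2
thr0.r0=1 thr0.r1=0
thr0.r0=1 thr0.r1=1
thr0.r0=1 thr0.r1=2

outcome vector order: (thr0.r0,thr0.r1)
|PSO outcomes| = 6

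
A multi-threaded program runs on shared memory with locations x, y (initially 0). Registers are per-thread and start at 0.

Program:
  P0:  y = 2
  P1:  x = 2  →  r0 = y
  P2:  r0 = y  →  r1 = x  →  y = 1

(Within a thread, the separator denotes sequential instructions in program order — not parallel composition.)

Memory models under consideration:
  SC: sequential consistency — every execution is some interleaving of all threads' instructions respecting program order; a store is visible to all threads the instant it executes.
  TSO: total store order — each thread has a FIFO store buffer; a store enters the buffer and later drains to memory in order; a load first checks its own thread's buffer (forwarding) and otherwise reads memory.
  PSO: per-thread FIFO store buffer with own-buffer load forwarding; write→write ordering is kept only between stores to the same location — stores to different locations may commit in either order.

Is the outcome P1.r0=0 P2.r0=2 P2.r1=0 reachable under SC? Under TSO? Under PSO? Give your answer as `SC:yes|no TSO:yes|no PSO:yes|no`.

SC:no TSO:yes PSO:yes

outcome vector order: (P1.r0,P2.r0,P2.r1)
under SC → 000; 002; 022; 100; 102; 120; 122; 200; 202; 220; 222
under TSO → 000; 002; 020; 022; 100; 102; 120; 122; 200; 202; 220; 222
under PSO → 000; 002; 020; 022; 100; 102; 120; 122; 200; 202; 220; 222
target 020 ∈ {TSO,PSO}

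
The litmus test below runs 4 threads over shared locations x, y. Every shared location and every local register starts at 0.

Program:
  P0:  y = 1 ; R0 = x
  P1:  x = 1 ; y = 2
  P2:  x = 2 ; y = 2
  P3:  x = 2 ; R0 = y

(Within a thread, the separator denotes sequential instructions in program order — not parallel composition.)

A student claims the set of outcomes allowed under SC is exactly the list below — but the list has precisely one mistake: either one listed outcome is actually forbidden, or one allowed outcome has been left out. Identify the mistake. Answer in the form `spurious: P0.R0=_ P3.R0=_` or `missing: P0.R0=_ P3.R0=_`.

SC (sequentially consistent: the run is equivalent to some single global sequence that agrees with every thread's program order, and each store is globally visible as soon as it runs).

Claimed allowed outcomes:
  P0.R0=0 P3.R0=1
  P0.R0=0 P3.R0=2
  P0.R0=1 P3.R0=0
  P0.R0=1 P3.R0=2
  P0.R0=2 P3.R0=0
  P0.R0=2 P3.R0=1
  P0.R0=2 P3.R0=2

outcome vector order: (P0.R0,P3.R0)
SC (8): (0,1); (0,2); (1,0); (1,1); (1,2); (2,0); (2,1); (2,2)
SC∖claimed = {(1,1)}

missing: P0.R0=1 P3.R0=1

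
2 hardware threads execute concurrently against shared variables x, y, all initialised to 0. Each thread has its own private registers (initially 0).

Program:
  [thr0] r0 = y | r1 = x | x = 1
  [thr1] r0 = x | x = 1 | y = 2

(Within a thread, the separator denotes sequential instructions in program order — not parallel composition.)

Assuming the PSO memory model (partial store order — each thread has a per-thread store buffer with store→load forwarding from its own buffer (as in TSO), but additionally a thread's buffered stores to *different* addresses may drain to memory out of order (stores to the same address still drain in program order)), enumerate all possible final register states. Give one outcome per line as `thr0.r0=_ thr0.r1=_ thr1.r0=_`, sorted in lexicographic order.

thr0.r0=0 thr0.r1=0 thr1.r0=0
thr0.r0=0 thr0.r1=0 thr1.r0=1
thr0.r0=0 thr0.r1=1 thr1.r0=0
thr0.r0=2 thr0.r1=0 thr1.r0=0
thr0.r0=2 thr0.r1=1 thr1.r0=0

outcome vector order: (thr0.r0,thr0.r1,thr1.r0)
|PSO outcomes| = 5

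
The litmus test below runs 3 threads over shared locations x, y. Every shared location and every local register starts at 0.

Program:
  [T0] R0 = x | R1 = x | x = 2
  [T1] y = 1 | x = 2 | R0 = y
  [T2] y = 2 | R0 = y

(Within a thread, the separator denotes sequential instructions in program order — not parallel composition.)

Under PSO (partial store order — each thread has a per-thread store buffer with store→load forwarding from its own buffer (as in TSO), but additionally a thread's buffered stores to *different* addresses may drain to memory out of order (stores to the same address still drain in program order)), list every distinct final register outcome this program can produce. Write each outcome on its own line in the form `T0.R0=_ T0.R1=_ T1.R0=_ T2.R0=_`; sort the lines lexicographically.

T0.R0=0 T0.R1=0 T1.R0=1 T2.R0=1
T0.R0=0 T0.R1=0 T1.R0=1 T2.R0=2
T0.R0=0 T0.R1=0 T1.R0=2 T2.R0=2
T0.R0=0 T0.R1=2 T1.R0=1 T2.R0=1
T0.R0=0 T0.R1=2 T1.R0=1 T2.R0=2
T0.R0=0 T0.R1=2 T1.R0=2 T2.R0=2
T0.R0=2 T0.R1=2 T1.R0=1 T2.R0=1
T0.R0=2 T0.R1=2 T1.R0=1 T2.R0=2
T0.R0=2 T0.R1=2 T1.R0=2 T2.R0=2

outcome vector order: (T0.R0,T0.R1,T1.R0,T2.R0)
|PSO outcomes| = 9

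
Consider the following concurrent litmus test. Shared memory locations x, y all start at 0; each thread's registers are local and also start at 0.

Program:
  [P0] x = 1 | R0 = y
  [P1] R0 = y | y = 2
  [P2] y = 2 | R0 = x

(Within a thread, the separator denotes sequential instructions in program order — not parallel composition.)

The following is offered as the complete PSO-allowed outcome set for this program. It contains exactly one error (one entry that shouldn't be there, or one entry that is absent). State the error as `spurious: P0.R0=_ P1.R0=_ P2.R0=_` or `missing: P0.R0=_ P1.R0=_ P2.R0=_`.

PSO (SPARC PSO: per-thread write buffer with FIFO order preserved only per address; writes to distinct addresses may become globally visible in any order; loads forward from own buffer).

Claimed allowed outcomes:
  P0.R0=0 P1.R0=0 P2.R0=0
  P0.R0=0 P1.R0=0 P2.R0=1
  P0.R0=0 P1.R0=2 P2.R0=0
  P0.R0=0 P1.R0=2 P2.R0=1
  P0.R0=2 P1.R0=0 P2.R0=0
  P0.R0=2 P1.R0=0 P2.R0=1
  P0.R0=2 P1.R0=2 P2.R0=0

outcome vector order: (P0.R0,P1.R0,P2.R0)
under PSO → (0,0,0); (0,0,1); (0,2,0); (0,2,1); (2,0,0); (2,0,1); (2,2,0); (2,2,1)
PSO∖claimed = {(2,2,1)}

missing: P0.R0=2 P1.R0=2 P2.R0=1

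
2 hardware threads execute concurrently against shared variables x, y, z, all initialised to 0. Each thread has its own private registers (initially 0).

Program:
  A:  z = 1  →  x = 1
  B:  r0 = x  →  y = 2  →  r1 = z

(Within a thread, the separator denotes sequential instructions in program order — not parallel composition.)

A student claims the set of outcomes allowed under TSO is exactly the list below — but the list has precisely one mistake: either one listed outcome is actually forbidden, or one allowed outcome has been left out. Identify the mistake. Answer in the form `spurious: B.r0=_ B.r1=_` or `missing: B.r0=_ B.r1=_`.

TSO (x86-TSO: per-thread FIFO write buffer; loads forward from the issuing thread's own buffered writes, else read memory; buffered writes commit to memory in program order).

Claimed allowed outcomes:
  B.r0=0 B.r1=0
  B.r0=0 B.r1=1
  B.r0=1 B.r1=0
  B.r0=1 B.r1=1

outcome vector order: (B.r0,B.r1)
under TSO → 00; 01; 11
claimed∖TSO = {10}

spurious: B.r0=1 B.r1=0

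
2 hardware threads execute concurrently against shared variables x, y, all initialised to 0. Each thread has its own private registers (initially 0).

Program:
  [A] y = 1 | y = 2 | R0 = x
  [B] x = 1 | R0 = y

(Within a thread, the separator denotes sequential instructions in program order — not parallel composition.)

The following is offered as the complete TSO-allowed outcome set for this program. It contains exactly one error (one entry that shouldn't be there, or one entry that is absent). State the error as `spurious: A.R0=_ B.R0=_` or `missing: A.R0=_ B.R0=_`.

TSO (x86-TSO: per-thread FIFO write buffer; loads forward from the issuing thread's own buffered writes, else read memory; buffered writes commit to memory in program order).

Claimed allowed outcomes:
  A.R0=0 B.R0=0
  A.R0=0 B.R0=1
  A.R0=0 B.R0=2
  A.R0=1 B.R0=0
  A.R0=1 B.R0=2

missing: A.R0=1 B.R0=1

outcome vector order: (A.R0,B.R0)
under TSO → <0 0> <0 1> <0 2> <1 0> <1 1> <1 2>
TSO∖claimed = {<1 1>}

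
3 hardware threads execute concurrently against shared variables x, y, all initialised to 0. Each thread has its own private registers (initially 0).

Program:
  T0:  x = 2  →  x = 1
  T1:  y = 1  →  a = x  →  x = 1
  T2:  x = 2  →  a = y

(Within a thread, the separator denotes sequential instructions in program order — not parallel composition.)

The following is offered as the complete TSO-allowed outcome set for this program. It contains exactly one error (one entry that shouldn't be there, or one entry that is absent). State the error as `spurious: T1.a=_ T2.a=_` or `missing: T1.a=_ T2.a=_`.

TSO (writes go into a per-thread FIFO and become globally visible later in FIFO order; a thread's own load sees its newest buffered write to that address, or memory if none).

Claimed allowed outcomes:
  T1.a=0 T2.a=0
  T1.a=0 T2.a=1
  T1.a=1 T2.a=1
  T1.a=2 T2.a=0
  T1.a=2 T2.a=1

missing: T1.a=1 T2.a=0

outcome vector order: (T1.a,T2.a)
[TSO] allowed = {0/0; 0/1; 1/0; 1/1; 2/0; 2/1}
TSO∖claimed = {1/0}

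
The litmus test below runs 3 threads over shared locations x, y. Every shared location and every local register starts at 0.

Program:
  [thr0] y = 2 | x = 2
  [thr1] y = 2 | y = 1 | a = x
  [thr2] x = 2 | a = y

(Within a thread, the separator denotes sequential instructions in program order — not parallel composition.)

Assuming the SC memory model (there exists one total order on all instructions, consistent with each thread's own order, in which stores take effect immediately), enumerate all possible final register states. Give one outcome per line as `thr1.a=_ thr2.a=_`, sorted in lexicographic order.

thr1.a=0 thr2.a=1
thr1.a=0 thr2.a=2
thr1.a=2 thr2.a=0
thr1.a=2 thr2.a=1
thr1.a=2 thr2.a=2

outcome vector order: (thr1.a,thr2.a)
|SC outcomes| = 5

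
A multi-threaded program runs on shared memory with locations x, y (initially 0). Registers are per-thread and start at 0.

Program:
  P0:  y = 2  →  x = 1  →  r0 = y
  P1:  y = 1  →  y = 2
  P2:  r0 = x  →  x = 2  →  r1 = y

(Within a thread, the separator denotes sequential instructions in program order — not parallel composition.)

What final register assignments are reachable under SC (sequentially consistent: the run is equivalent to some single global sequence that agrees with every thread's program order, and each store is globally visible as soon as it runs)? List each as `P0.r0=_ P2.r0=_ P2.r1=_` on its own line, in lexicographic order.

outcome vector order: (P0.r0,P2.r0,P2.r1)
|SC outcomes| = 10

P0.r0=1 P2.r0=0 P2.r1=0
P0.r0=1 P2.r0=0 P2.r1=1
P0.r0=1 P2.r0=0 P2.r1=2
P0.r0=1 P2.r0=1 P2.r1=1
P0.r0=1 P2.r0=1 P2.r1=2
P0.r0=2 P2.r0=0 P2.r1=0
P0.r0=2 P2.r0=0 P2.r1=1
P0.r0=2 P2.r0=0 P2.r1=2
P0.r0=2 P2.r0=1 P2.r1=1
P0.r0=2 P2.r0=1 P2.r1=2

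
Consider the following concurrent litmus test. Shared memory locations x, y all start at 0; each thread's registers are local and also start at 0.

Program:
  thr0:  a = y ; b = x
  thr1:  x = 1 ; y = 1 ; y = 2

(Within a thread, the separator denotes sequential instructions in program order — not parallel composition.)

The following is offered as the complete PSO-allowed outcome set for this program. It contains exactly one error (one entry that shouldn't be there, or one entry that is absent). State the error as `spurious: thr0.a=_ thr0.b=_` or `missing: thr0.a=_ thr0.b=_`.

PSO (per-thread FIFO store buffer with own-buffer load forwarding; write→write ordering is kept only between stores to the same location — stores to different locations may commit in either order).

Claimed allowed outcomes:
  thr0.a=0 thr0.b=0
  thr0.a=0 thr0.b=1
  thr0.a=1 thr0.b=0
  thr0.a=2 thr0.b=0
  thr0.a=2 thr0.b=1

outcome vector order: (thr0.a,thr0.b)
PSO: 6 outcomes — {0/0; 0/1; 1/0; 1/1; 2/0; 2/1}
PSO∖claimed = {1/1}

missing: thr0.a=1 thr0.b=1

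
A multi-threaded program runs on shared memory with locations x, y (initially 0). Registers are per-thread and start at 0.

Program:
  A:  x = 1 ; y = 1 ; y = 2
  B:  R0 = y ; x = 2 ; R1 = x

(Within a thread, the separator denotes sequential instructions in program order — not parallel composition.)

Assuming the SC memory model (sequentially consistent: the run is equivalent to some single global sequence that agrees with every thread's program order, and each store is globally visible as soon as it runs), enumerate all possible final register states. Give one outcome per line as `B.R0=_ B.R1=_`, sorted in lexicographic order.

outcome vector order: (B.R0,B.R1)
|SC outcomes| = 4

B.R0=0 B.R1=1
B.R0=0 B.R1=2
B.R0=1 B.R1=2
B.R0=2 B.R1=2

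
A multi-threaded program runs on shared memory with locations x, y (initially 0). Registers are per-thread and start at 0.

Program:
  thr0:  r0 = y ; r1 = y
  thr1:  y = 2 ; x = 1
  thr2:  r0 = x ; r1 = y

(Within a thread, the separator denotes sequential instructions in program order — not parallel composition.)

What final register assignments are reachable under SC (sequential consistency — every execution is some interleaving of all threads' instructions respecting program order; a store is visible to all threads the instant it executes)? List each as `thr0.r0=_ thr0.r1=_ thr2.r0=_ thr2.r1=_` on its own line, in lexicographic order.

thr0.r0=0 thr0.r1=0 thr2.r0=0 thr2.r1=0
thr0.r0=0 thr0.r1=0 thr2.r0=0 thr2.r1=2
thr0.r0=0 thr0.r1=0 thr2.r0=1 thr2.r1=2
thr0.r0=0 thr0.r1=2 thr2.r0=0 thr2.r1=0
thr0.r0=0 thr0.r1=2 thr2.r0=0 thr2.r1=2
thr0.r0=0 thr0.r1=2 thr2.r0=1 thr2.r1=2
thr0.r0=2 thr0.r1=2 thr2.r0=0 thr2.r1=0
thr0.r0=2 thr0.r1=2 thr2.r0=0 thr2.r1=2
thr0.r0=2 thr0.r1=2 thr2.r0=1 thr2.r1=2

outcome vector order: (thr0.r0,thr0.r1,thr2.r0,thr2.r1)
|SC outcomes| = 9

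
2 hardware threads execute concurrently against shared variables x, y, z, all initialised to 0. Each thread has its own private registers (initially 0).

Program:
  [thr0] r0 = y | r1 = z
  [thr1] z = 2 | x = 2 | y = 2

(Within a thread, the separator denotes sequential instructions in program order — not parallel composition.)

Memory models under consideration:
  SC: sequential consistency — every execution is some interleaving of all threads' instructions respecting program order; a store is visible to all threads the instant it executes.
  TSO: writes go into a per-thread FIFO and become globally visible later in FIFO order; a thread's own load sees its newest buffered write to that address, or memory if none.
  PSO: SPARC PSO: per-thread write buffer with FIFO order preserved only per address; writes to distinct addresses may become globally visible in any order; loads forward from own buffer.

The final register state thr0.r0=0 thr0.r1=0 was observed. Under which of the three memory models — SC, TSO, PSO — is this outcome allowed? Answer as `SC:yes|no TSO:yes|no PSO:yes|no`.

SC:yes TSO:yes PSO:yes

outcome vector order: (thr0.r0,thr0.r1)
[SC] allowed = {00; 02; 22}
[TSO] allowed = {00; 02; 22}
[PSO] allowed = {00; 02; 20; 22}
target 00 ∈ {SC,TSO,PSO}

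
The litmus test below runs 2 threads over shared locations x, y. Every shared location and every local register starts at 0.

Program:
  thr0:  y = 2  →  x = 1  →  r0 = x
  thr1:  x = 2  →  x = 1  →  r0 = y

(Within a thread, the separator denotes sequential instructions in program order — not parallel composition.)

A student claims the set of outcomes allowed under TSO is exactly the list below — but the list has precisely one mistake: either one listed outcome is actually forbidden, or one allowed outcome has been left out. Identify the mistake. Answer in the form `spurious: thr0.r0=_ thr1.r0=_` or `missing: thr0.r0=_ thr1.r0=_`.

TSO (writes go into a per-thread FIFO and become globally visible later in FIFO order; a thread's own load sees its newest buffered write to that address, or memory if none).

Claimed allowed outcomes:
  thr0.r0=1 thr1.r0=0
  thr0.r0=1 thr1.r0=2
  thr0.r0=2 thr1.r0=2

outcome vector order: (thr0.r0,thr1.r0)
TSO: 4 outcomes — {10, 12, 20, 22}
TSO∖claimed = {20}

missing: thr0.r0=2 thr1.r0=0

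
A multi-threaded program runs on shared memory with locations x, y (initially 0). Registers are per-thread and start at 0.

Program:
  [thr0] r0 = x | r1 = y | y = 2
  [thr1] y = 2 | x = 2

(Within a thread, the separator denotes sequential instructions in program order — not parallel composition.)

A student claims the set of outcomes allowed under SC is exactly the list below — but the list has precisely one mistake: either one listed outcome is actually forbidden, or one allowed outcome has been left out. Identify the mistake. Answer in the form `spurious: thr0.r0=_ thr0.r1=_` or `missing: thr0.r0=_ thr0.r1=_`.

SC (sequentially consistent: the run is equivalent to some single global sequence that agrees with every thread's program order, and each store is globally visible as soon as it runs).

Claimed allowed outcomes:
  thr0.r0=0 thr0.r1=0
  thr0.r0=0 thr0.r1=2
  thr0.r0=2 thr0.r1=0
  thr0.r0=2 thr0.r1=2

spurious: thr0.r0=2 thr0.r1=0

outcome vector order: (thr0.r0,thr0.r1)
under SC → (0,0); (0,2); (2,2)
claimed∖SC = {(2,0)}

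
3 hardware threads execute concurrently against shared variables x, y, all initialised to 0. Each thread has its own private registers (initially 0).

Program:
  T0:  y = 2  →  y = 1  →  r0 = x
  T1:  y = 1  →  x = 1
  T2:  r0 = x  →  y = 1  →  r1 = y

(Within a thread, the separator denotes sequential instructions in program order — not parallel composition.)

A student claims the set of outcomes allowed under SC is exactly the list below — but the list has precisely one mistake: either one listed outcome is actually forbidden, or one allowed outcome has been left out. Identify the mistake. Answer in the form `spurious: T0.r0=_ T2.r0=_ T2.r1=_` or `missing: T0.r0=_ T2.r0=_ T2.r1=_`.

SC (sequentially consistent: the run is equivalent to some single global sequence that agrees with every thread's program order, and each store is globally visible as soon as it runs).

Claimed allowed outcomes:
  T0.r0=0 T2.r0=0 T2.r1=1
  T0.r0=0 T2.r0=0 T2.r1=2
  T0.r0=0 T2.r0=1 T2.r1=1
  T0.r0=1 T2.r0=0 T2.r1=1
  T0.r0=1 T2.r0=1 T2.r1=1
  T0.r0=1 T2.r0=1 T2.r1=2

outcome vector order: (T0.r0,T2.r0,T2.r1)
under SC → 0/0/1, 0/0/2, 0/1/1, 1/0/1, 1/0/2, 1/1/1, 1/1/2
SC∖claimed = {1/0/2}

missing: T0.r0=1 T2.r0=0 T2.r1=2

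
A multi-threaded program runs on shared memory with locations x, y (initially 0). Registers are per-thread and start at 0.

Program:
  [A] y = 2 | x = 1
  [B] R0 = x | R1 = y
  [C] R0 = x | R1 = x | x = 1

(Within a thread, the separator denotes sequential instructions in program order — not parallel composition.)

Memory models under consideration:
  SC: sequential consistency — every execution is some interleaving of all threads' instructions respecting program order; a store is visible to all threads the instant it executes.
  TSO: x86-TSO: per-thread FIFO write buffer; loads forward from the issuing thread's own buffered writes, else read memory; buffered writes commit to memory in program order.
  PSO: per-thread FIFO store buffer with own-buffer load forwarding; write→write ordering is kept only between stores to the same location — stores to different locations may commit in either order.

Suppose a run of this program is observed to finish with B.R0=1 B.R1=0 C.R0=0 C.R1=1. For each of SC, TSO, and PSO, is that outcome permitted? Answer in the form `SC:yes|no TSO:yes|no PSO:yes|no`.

SC:no TSO:no PSO:yes

outcome vector order: (B.R0,B.R1,C.R0,C.R1)
SC: 10 outcomes — {0000, 0001, 0011, 0200, 0201, 0211, 1000, 1200, 1201, 1211}
TSO: 10 outcomes — {0000, 0001, 0011, 0200, 0201, 0211, 1000, 1200, 1201, 1211}
PSO: 12 outcomes — {0000, 0001, 0011, 0200, 0201, 0211, 1000, 1001, 1011, 1200, 1201, 1211}
target 1001 ∈ {PSO}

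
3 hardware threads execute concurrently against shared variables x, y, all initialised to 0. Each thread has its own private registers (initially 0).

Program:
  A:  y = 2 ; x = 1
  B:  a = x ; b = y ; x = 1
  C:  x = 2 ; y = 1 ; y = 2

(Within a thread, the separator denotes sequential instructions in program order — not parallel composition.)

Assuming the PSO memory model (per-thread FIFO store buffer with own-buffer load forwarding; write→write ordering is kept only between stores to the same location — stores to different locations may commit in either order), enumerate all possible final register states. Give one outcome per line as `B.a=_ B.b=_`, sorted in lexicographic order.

B.a=0 B.b=0
B.a=0 B.b=1
B.a=0 B.b=2
B.a=1 B.b=0
B.a=1 B.b=1
B.a=1 B.b=2
B.a=2 B.b=0
B.a=2 B.b=1
B.a=2 B.b=2

outcome vector order: (B.a,B.b)
|PSO outcomes| = 9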